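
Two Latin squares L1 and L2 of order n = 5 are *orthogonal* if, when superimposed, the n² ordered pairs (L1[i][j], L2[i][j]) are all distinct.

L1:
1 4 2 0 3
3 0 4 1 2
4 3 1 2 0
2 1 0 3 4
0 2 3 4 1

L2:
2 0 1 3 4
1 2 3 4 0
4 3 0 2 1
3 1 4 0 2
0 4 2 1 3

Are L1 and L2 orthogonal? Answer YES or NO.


Form the n² = 25 superimposed pairs (L1[i][j], L2[i][j]), row by row (rows and columns indexed from 0):
row 0: (1,2) (4,0) (2,1) (0,3) (3,4)
row 1: (3,1) (0,2) (4,3) (1,4) (2,0)
row 2: (4,4) (3,3) (1,0) (2,2) (0,1)
row 3: (2,3) (1,1) (0,4) (3,0) (4,2)
row 4: (0,0) (2,4) (3,2) (4,1) (1,3)
Orthogonality requires all 25 pairs distinct.
Check by first coordinate: for each symbol s of L1, list the L2 entries in the n cells where L1 = s; they must all differ.
  L1 = 0: L2 entries (in reading order) 3, 2, 1, 4, 0 — all 5 distinct ✓
  L1 = 1: L2 entries (in reading order) 2, 4, 0, 1, 3 — all 5 distinct ✓
  L1 = 2: L2 entries (in reading order) 1, 0, 2, 3, 4 — all 5 distinct ✓
  L1 = 3: L2 entries (in reading order) 4, 1, 3, 0, 2 — all 5 distinct ✓
  L1 = 4: L2 entries (in reading order) 0, 3, 4, 2, 1 — all 5 distinct ✓
Every symbol of L1 meets every symbol of L2 exactly once, so all 25 pairs are distinct (25 of 25).
Conclusion: YES.

YES


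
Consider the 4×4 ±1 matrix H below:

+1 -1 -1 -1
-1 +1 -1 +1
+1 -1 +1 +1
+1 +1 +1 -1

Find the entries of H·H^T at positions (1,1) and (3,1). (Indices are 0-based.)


Row 1 of H: [-1, 1, -1, 1].
Row 3 of H: [1, 1, 1, -1].
(H·H^T)[1][1] = Σ_j H[1][j]·H[1][j] = (-1)² + (1)² + (-1)² + (1)² = 1 + 1 + 1 + 1 = 4.
(H·H^T)[3][1] = Σ_j H[3][j]·H[1][j] = (1)·(-1) + (1)·(1) + (1)·(-1) + (-1)·(1) = -1 + 1 + -1 + -1 = -2.
Rows 3 and 1 are not orthogonal (dot product = -2 ≠ 0), so H is not a Hadamard matrix.

(1,1) entry = 4; (3,1) entry = -2.


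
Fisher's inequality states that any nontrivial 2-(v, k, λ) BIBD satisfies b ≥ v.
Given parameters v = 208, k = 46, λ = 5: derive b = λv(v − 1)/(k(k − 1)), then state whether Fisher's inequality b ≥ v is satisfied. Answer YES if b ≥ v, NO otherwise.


r = λ(v − 1)/(k − 1) = 5·207/45 = 23.
b = vr/k = 208·23/46 = 104.
Fisher's inequality: b ≥ v ⇔ 104 ≥ 208? NO.

NO


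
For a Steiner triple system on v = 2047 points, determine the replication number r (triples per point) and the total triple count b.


An STS(v) is a 2-(v, 3, 1) BIBD: block size k = 3, λ = 1.
Replication: r(k − 1) = λ(v − 1) ⇒ r·2 = 2047 − 1 = 2046 ⇒ r = 1023.
Block count: bk = vr ⇒ b·3 = 2047·1023 = 2094081 ⇒ b = 698027.
(Check via b = v(v − 1)/6 = 2047·2046/6 = 4188162/6 = 698027.)

r = 1023, b = 698027.


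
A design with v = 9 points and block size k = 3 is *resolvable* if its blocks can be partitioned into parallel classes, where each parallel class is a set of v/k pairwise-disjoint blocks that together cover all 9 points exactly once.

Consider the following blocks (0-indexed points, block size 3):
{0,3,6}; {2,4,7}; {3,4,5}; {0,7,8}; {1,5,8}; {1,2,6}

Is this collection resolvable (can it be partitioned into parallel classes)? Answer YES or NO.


v = 9, block size k = 3, number of blocks = 6.
For resolvability, blocks must partition into parallel classes of size v/k = 3.
Total blocks must therefore be a multiple of 3: 6 = 3·2 + 0 ⇒ divisible ✓.
Greedy packing gives 2 candidate class(es). Each should be a full parallel class (size 3, covers all 9 points).
  Class 1 (3 blocks): {0,3,6}; {2,4,7}; {1,5,8}. Points covered: [0, 1, 2, 3, 4, 5, 6, 7, 8].
  Class 2 (3 blocks): {3,4,5}; {0,7,8}; {1,2,6}. Points covered: [0, 1, 2, 3, 4, 5, 6, 7, 8].
All classes full (size 3)? YES. All classes cover every point? YES.
Resolvable? YES.

YES


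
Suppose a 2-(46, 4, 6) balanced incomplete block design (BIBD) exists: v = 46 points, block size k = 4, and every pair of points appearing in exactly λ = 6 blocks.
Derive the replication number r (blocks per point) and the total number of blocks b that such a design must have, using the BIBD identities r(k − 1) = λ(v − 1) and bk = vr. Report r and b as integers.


Any 2-(v, k, λ) BIBD satisfies two necessary conditions:
  (i)  Each point sits in r blocks, and counting incidences through any fixed point gives r(k − 1) = λ(v − 1), so r = λ(v − 1)/(k − 1).
  (ii) Total incidences bk = vr, so b = vr/k.
Step 1: r = λ(v − 1)/(k − 1) = 6·(46 − 1)/(4 − 1) = 6·45/3 = 270/3 = 90.
Step 2: b = vr/k = 46·90/4 = 4140/4 = 1035.
Check integrality: r = 90 ∈ Z ✓, b = 1035 ∈ Z ✓.
(These identities are necessary conditions: they determine r and b for any design with these parameters, but do not by themselves prove that one exists.)

r = 90, b = 1035.


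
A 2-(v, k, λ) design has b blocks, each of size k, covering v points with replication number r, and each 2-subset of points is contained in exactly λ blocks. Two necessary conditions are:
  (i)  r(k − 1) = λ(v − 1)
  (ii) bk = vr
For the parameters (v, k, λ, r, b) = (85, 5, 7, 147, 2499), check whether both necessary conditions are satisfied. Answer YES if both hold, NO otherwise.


Condition (i): r(k − 1) = 147·4 = 588; λ(v − 1) = 7·84 = 588. Match? YES.
Condition (ii): bk = 2499·5 = 12495; vr = 85·147 = 12495. Match? YES.
Both conditions hold? YES.

YES


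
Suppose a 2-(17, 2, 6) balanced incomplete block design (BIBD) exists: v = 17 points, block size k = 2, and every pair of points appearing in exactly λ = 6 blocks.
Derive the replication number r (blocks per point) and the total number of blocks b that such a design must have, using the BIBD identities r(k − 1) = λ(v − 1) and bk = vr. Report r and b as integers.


Any 2-(v, k, λ) BIBD satisfies two necessary conditions:
  (i)  Each point sits in r blocks, and counting incidences through any fixed point gives r(k − 1) = λ(v − 1), so r = λ(v − 1)/(k − 1).
  (ii) Total incidences bk = vr, so b = vr/k.
Step 1: r = λ(v − 1)/(k − 1) = 6·(17 − 1)/(2 − 1) = 6·16/1 = 96/1 = 96.
Step 2: b = vr/k = 17·96/2 = 1632/2 = 816.
Check integrality: r = 96 ∈ Z ✓, b = 816 ∈ Z ✓.
(These identities are necessary conditions: they determine r and b for any design with these parameters, but do not by themselves prove that one exists.)

r = 96, b = 816.


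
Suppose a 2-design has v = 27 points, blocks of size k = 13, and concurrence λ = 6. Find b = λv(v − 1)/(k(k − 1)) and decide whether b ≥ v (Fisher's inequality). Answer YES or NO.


b = λv(v − 1)/(k(k − 1)) = 6·27·26/(13·12) = 4212/156 = 27.
Compare with v = 27: b ≥ v, so Fisher's inequality holds.

YES


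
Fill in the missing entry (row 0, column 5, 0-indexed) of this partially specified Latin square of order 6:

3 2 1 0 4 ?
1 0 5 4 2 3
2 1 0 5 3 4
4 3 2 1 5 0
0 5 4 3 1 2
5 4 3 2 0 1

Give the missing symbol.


Row 0 contains symbols [0, 1, 2, 3, 4] — missing [5].
Column 5 contains symbols [0, 1, 2, 3, 4] — missing [5].
The missing symbol must appear in both missing sets; intersection = [5].
Therefore the hidden value is 5.

Missing value = 5.


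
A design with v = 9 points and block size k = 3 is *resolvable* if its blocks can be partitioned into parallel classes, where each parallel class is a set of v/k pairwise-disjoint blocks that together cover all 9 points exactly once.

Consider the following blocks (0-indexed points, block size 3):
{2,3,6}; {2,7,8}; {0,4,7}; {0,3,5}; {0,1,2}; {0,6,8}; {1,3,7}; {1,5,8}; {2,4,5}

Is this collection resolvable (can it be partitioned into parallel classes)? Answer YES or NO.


v = 9, block size k = 3, number of blocks = 9.
For resolvability, blocks must partition into parallel classes of size v/k = 3.
Total blocks must therefore be a multiple of 3: 9 = 3·3 + 0 ⇒ divisible ✓.
Consider block {2,7,8}. The only other block(s) in the collection disjoint from it are {0,3,5} — just 1 block(s). Any parallel class containing {2,7,8} would need 2 other blocks each disjoint from it, so no parallel class of size 3 can contain {2,7,8}.
Since every block must belong to some parallel class in a resolution, the collection cannot be partitioned into parallel classes.
Resolvable? NO.

NO


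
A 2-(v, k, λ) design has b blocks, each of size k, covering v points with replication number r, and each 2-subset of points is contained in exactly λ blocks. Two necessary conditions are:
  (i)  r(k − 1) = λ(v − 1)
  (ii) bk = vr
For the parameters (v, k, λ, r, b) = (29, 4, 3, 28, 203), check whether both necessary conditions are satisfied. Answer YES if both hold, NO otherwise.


Condition (i): r(k − 1) = 28·3 = 84; λ(v − 1) = 3·28 = 84. Match? YES.
Condition (ii): bk = 203·4 = 812; vr = 29·28 = 812. Match? YES.
Both conditions hold? YES.

YES


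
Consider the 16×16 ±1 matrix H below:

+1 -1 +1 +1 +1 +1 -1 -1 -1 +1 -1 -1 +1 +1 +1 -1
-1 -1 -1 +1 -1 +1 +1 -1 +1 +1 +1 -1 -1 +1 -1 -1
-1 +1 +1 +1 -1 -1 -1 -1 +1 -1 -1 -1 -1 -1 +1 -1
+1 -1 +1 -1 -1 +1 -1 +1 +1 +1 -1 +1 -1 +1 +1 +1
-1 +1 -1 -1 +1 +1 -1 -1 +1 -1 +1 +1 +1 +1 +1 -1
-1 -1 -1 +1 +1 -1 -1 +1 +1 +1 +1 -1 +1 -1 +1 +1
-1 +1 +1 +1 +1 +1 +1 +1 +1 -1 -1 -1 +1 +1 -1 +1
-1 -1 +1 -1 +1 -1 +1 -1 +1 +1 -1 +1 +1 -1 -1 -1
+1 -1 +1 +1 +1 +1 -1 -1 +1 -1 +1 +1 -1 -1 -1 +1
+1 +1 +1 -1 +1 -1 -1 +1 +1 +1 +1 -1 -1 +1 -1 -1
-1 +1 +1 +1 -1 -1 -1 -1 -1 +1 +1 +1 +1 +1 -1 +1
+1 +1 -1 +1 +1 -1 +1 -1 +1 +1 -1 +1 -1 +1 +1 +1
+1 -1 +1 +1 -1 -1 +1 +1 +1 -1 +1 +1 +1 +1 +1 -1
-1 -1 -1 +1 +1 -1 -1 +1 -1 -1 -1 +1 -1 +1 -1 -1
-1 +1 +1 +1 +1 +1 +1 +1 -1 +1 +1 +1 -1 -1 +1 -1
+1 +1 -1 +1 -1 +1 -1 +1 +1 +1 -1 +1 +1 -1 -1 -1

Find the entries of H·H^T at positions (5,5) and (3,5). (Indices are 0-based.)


Row 3 of H: [1, -1, 1, -1, -1, 1, -1, 1, 1, 1, -1, 1, -1, 1, 1, 1].
Row 5 of H: [-1, -1, -1, 1, 1, -1, -1, 1, 1, 1, 1, -1, 1, -1, 1, 1].
(H·H^T)[5][5] = Σ_j H[5][j]·H[5][j] = (-1)² + (-1)² + (-1)² + (1)² + (1)² + (-1)² + (-1)² + (1)² + (1)² + (1)² + (1)² + (-1)² + (1)² + (-1)² + (1)² + (1)² = 1 + 1 + 1 + 1 + 1 + 1 + 1 + 1 + 1 + 1 + 1 + 1 + 1 + 1 + 1 + 1 = 16.
(H·H^T)[3][5] = Σ_j H[3][j]·H[5][j] = (1)·(-1) + (-1)·(-1) + (1)·(-1) + (-1)·(1) + (-1)·(1) + (1)·(-1) + (-1)·(-1) + (1)·(1) + (1)·(1) + (1)·(1) + (-1)·(1) + (1)·(-1) + (-1)·(1) + (1)·(-1) + (1)·(1) + (1)·(1) = -1 + 1 + -1 + -1 + -1 + -1 + 1 + 1 + 1 + 1 + -1 + -1 + -1 + -1 + 1 + 1 = -2.
Rows 3 and 5 are not orthogonal (dot product = -2 ≠ 0), so H is not a Hadamard matrix.

(5,5) entry = 16; (3,5) entry = -2.


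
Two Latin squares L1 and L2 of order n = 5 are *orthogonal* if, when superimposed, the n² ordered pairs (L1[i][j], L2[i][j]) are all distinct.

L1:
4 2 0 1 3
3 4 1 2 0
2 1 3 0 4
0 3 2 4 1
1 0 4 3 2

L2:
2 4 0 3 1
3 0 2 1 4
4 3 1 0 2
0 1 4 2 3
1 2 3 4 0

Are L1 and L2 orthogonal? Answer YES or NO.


Form the n² = 25 superimposed pairs (L1[i][j], L2[i][j]), row by row (rows and columns indexed from 0):
row 0: (4,2) (2,4) (0,0) (1,3) (3,1)
row 1: (3,3) (4,0) (1,2) (2,1) (0,4)
row 2: (2,4) (1,3) (3,1) (0,0) (4,2)
row 3: (0,0) (3,1) (2,4) (4,2) (1,3)
row 4: (1,1) (0,2) (4,3) (3,4) (2,0)
Orthogonality requires all 25 pairs distinct.
But the pair (2,4) repeats: cell (0,1) has L1 = 2, L2 = 4, and cell (2,0) has L1 = 2, L2 = 4.
A repeated pair means some other pair never occurs (only 15 distinct pairs out of 25), so the squares are not orthogonal.
Conclusion: NO.

NO


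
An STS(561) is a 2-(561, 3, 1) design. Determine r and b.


An STS(v) is a 2-(v, 3, 1) BIBD: block size k = 3, λ = 1.
Replication: r(k − 1) = λ(v − 1) ⇒ r·2 = 561 − 1 = 560 ⇒ r = 280.
Block count: b = v(v − 1)/6 = 561·560/6 = 314160/6 = 52360.
(Check via bk = vr: 52360·3 = 157080 = 561·280 = 157080 ✓.)

r = 280, b = 52360.


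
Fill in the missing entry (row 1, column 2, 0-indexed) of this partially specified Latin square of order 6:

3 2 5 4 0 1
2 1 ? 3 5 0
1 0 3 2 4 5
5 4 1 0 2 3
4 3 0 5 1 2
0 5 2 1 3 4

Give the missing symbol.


Row 1 contains symbols [0, 1, 2, 3, 5] — missing [4].
Column 2 contains symbols [0, 1, 2, 3, 5] — missing [4].
The missing symbol must appear in both missing sets; intersection = [4].
Therefore the hidden value is 4.

Missing value = 4.


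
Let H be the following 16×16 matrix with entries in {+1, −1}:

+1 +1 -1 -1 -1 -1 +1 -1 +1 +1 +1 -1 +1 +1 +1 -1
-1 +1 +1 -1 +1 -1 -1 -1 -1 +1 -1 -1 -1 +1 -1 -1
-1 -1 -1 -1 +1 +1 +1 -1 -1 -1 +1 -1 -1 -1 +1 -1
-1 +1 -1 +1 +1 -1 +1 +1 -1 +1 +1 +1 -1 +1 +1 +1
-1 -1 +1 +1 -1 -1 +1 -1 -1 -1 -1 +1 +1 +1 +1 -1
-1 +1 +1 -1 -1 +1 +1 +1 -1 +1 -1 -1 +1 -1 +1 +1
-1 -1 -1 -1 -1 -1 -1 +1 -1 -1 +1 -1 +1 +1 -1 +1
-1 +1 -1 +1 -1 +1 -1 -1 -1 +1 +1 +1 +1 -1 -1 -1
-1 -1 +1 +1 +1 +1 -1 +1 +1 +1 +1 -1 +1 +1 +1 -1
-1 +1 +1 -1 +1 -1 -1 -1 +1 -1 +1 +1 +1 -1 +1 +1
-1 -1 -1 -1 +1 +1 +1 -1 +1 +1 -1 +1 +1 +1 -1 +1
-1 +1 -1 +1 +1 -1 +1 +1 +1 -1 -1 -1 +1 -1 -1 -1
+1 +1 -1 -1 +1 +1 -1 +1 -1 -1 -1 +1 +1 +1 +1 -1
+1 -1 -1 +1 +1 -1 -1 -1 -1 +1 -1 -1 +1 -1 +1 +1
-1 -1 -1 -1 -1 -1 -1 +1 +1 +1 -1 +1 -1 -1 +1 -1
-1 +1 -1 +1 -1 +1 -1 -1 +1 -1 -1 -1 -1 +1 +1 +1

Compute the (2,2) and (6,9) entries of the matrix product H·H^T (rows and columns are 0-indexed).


Row 2 of H: [-1, -1, -1, -1, 1, 1, 1, -1, -1, -1, 1, -1, -1, -1, 1, -1].
Row 6 of H: [-1, -1, -1, -1, -1, -1, -1, 1, -1, -1, 1, -1, 1, 1, -1, 1].
Row 9 of H: [-1, 1, 1, -1, 1, -1, -1, -1, 1, -1, 1, 1, 1, -1, 1, 1].
(H·H^T)[2][2] = Σ_j H[2][j]·H[2][j] = (-1)² + (-1)² + (-1)² + (-1)² + (1)² + (1)² + (1)² + (-1)² + (-1)² + (-1)² + (1)² + (-1)² + (-1)² + (-1)² + (1)² + (-1)² = 1 + 1 + 1 + 1 + 1 + 1 + 1 + 1 + 1 + 1 + 1 + 1 + 1 + 1 + 1 + 1 = 16.
(H·H^T)[6][9] = Σ_j H[6][j]·H[9][j] = (-1)·(-1) + (-1)·(1) + (-1)·(1) + (-1)·(-1) + (-1)·(1) + (-1)·(-1) + (-1)·(-1) + (1)·(-1) + (-1)·(1) + (-1)·(-1) + (1)·(1) + (-1)·(1) + (1)·(1) + (1)·(-1) + (-1)·(1) + (1)·(1) = 1 + -1 + -1 + 1 + -1 + 1 + 1 + -1 + -1 + 1 + 1 + -1 + 1 + -1 + -1 + 1 = 0.
So rows 6 and 9 are orthogonal; the diagonal entry equals n = 16.

(2,2) entry = 16; (6,9) entry = 0.


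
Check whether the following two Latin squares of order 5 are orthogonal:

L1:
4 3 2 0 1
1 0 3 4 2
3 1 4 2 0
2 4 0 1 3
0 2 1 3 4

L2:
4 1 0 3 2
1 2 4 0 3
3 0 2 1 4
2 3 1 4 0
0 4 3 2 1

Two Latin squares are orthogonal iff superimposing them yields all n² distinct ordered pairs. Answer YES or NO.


Form the n² = 25 superimposed pairs (L1[i][j], L2[i][j]), row by row (rows and columns indexed from 0):
row 0: (4,4) (3,1) (2,0) (0,3) (1,2)
row 1: (1,1) (0,2) (3,4) (4,0) (2,3)
row 2: (3,3) (1,0) (4,2) (2,1) (0,4)
row 3: (2,2) (4,3) (0,1) (1,4) (3,0)
row 4: (0,0) (2,4) (1,3) (3,2) (4,1)
Orthogonality requires all 25 pairs distinct.
Check by first coordinate: for each symbol s of L1, list the L2 entries in the n cells where L1 = s; they must all differ.
  L1 = 0: L2 entries (in reading order) 3, 2, 4, 1, 0 — all 5 distinct ✓
  L1 = 1: L2 entries (in reading order) 2, 1, 0, 4, 3 — all 5 distinct ✓
  L1 = 2: L2 entries (in reading order) 0, 3, 1, 2, 4 — all 5 distinct ✓
  L1 = 3: L2 entries (in reading order) 1, 4, 3, 0, 2 — all 5 distinct ✓
  L1 = 4: L2 entries (in reading order) 4, 0, 2, 3, 1 — all 5 distinct ✓
Every symbol of L1 meets every symbol of L2 exactly once, so all 25 pairs are distinct (25 of 25).
Conclusion: YES.

YES


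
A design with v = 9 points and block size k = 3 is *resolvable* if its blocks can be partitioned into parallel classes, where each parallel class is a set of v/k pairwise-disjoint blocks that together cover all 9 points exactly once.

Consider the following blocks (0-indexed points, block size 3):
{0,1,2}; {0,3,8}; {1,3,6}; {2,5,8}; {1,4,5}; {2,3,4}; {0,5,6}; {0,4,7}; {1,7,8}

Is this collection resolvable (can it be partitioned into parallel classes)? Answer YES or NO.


v = 9, block size k = 3, number of blocks = 9.
For resolvability, blocks must partition into parallel classes of size v/k = 3.
Total blocks must therefore be a multiple of 3: 9 = 3·3 + 0 ⇒ divisible ✓.
Consider block {0,1,2}. It intersects every other block in the collection, so no parallel class of size 3 can contain it.
Since every block must belong to some parallel class in a resolution, the collection cannot be partitioned into parallel classes.
Resolvable? NO.

NO


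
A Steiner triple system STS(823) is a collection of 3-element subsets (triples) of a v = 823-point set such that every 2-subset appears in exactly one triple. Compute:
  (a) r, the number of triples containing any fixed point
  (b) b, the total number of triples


An STS(v) is a 2-(v, 3, 1) BIBD: block size k = 3, λ = 1.
Replication: r(k − 1) = λ(v − 1) ⇒ r·2 = 823 − 1 = 822 ⇒ r = 411.
Block count: bk = vr ⇒ b·3 = 823·411 = 338253 ⇒ b = 112751.
(Check via b = v(v − 1)/6 = 823·822/6 = 676506/6 = 112751.)

r = 411, b = 112751.


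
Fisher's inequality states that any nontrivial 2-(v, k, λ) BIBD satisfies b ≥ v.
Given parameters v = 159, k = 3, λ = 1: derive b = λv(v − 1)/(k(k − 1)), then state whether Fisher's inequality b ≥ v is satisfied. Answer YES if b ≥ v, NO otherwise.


r = λ(v − 1)/(k − 1) = 1·158/2 = 79.
b = vr/k = 159·79/3 = 4187.
Fisher's inequality: b ≥ v ⇔ 4187 ≥ 159? YES.

YES


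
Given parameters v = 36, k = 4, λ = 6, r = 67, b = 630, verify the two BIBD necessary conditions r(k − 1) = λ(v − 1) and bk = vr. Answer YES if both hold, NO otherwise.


Condition (i): r(k − 1) = 67·3 = 201; λ(v − 1) = 6·35 = 210. Match? NO.
Condition (ii): bk = 630·4 = 2520; vr = 36·67 = 2412. Match? NO.
Both conditions hold? NO.

NO


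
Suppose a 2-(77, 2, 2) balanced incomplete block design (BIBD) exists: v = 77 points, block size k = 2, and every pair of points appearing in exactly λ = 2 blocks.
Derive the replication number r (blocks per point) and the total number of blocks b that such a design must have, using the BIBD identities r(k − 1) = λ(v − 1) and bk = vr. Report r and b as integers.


Any 2-(v, k, λ) BIBD satisfies two necessary conditions:
  (i)  Each point sits in r blocks, and counting incidences through any fixed point gives r(k − 1) = λ(v − 1), so r = λ(v − 1)/(k − 1).
  (ii) Total incidences bk = vr, so b = vr/k.
Step 1: r = λ(v − 1)/(k − 1) = 2·(77 − 1)/(2 − 1) = 2·76/1 = 152/1 = 152.
Step 2: b = vr/k = 77·152/2 = 11704/2 = 5852.
Check integrality: r = 152 ∈ Z ✓, b = 5852 ∈ Z ✓.
(These identities are necessary conditions: they determine r and b for any design with these parameters, but do not by themselves prove that one exists.)

r = 152, b = 5852.


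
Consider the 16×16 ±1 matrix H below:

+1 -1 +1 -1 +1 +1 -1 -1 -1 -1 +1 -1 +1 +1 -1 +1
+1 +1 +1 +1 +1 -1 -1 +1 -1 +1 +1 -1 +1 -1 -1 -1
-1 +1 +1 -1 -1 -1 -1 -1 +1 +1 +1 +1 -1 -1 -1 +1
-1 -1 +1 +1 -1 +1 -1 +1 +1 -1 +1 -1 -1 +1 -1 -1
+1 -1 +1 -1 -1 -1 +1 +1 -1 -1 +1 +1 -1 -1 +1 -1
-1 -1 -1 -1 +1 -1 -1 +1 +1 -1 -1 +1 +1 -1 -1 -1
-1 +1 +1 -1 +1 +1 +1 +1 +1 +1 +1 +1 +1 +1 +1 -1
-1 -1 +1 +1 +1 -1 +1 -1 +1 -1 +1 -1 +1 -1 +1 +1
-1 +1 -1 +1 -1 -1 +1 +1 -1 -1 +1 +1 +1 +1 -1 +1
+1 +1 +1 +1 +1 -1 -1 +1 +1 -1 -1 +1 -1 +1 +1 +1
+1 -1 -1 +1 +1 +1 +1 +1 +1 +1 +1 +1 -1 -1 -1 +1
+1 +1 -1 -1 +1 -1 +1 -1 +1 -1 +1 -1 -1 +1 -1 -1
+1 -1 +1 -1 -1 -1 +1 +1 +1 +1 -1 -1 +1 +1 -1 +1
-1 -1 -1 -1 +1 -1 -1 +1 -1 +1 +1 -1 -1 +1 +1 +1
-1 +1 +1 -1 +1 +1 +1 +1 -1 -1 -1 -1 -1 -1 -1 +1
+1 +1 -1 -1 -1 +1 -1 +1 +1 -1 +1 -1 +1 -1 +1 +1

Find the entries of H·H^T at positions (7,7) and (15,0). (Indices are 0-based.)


Row 0 of H: [1, -1, 1, -1, 1, 1, -1, -1, -1, -1, 1, -1, 1, 1, -1, 1].
Row 7 of H: [-1, -1, 1, 1, 1, -1, 1, -1, 1, -1, 1, -1, 1, -1, 1, 1].
Row 15 of H: [1, 1, -1, -1, -1, 1, -1, 1, 1, -1, 1, -1, 1, -1, 1, 1].
(H·H^T)[7][7] = Σ_j H[7][j]·H[7][j] = (-1)² + (-1)² + (1)² + (1)² + (1)² + (-1)² + (1)² + (-1)² + (1)² + (-1)² + (1)² + (-1)² + (1)² + (-1)² + (1)² + (1)² = 1 + 1 + 1 + 1 + 1 + 1 + 1 + 1 + 1 + 1 + 1 + 1 + 1 + 1 + 1 + 1 = 16.
(H·H^T)[15][0] = Σ_j H[15][j]·H[0][j] = (1)·(1) + (1)·(-1) + (-1)·(1) + (-1)·(-1) + (-1)·(1) + (1)·(1) + (-1)·(-1) + (1)·(-1) + (1)·(-1) + (-1)·(-1) + (1)·(1) + (-1)·(-1) + (1)·(1) + (-1)·(1) + (1)·(-1) + (1)·(1) = 1 + -1 + -1 + 1 + -1 + 1 + 1 + -1 + -1 + 1 + 1 + 1 + 1 + -1 + -1 + 1 = 2.
Rows 15 and 0 are not orthogonal (dot product = 2 ≠ 0), so H is not a Hadamard matrix.

(7,7) entry = 16; (15,0) entry = 2.


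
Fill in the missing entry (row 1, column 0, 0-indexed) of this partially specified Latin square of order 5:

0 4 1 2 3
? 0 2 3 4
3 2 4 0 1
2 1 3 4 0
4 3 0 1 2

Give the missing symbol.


Row 1 contains symbols [0, 2, 3, 4] — missing [1].
Column 0 contains symbols [0, 2, 3, 4] — missing [1].
The missing symbol must appear in both missing sets; intersection = [1].
Therefore the hidden value is 1.

Missing value = 1.


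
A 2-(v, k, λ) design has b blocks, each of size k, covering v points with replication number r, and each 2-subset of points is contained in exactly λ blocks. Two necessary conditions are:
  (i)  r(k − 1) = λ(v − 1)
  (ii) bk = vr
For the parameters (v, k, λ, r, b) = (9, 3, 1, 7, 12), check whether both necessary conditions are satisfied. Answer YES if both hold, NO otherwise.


Condition (i): r(k − 1) = 7·2 = 14; λ(v − 1) = 1·8 = 8. Match? NO.
Condition (ii): bk = 12·3 = 36; vr = 9·7 = 63. Match? NO.
Both conditions hold? NO.

NO


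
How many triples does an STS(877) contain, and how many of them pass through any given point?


An STS(v) is a 2-(v, 3, 1) BIBD: block size k = 3, λ = 1.
Replication: r(k − 1) = λ(v − 1) ⇒ r·2 = 877 − 1 = 876 ⇒ r = 438.
Block count: bk = vr ⇒ b·3 = 877·438 = 384126 ⇒ b = 128042.

r = 438, b = 128042.


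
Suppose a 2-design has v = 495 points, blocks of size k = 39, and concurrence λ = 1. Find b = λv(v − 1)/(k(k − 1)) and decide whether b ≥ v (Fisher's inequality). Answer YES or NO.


b = λv(v − 1)/(k(k − 1)) = 1·495·494/(39·38) = 244530/1482 = 165.
Compare with v = 495: b < v, so Fisher's inequality fails.

NO


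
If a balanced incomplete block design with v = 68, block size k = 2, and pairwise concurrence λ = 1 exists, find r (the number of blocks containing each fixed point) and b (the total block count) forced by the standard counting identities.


Any 2-(v, k, λ) BIBD satisfies two necessary conditions:
  (i)  Each point sits in r blocks, and counting incidences through any fixed point gives r(k − 1) = λ(v − 1), so r = λ(v − 1)/(k − 1).
  (ii) Total incidences bk = vr, so b = vr/k.
Step 1: r = λ(v − 1)/(k − 1) = 1·(68 − 1)/(2 − 1) = 1·67/1 = 67/1 = 67.
Step 2: b = vr/k = 68·67/2 = 4556/2 = 2278.
Check integrality: r = 67 ∈ Z ✓, b = 2278 ∈ Z ✓.
(These identities are necessary conditions: they determine r and b for any design with these parameters, but do not by themselves prove that one exists.)

r = 67, b = 2278.


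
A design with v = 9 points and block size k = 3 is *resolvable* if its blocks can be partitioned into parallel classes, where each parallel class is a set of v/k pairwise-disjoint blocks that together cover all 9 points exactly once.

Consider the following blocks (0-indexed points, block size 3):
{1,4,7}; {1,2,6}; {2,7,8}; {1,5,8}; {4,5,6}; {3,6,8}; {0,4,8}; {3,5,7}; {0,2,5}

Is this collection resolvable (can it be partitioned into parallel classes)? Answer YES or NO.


v = 9, block size k = 3, number of blocks = 9.
For resolvability, blocks must partition into parallel classes of size v/k = 3.
Total blocks must therefore be a multiple of 3: 9 = 3·3 + 0 ⇒ divisible ✓.
Consider block {2,7,8}. The only other block(s) in the collection disjoint from it are {4,5,6} — just 1 block(s). Any parallel class containing {2,7,8} would need 2 other blocks each disjoint from it, so no parallel class of size 3 can contain {2,7,8}.
Since every block must belong to some parallel class in a resolution, the collection cannot be partitioned into parallel classes.
Resolvable? NO.

NO


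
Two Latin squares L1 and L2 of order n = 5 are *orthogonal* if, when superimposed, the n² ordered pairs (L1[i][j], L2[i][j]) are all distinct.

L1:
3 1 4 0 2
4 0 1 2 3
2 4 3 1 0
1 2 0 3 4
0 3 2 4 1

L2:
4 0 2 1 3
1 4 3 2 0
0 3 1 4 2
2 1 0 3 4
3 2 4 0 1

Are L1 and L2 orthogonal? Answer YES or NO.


Form the n² = 25 superimposed pairs (L1[i][j], L2[i][j]), row by row (rows and columns indexed from 0):
row 0: (3,4) (1,0) (4,2) (0,1) (2,3)
row 1: (4,1) (0,4) (1,3) (2,2) (3,0)
row 2: (2,0) (4,3) (3,1) (1,4) (0,2)
row 3: (1,2) (2,1) (0,0) (3,3) (4,4)
row 4: (0,3) (3,2) (2,4) (4,0) (1,1)
Orthogonality requires all 25 pairs distinct.
Check by first coordinate: for each symbol s of L1, list the L2 entries in the n cells where L1 = s; they must all differ.
  L1 = 0: L2 entries (in reading order) 1, 4, 2, 0, 3 — all 5 distinct ✓
  L1 = 1: L2 entries (in reading order) 0, 3, 4, 2, 1 — all 5 distinct ✓
  L1 = 2: L2 entries (in reading order) 3, 2, 0, 1, 4 — all 5 distinct ✓
  L1 = 3: L2 entries (in reading order) 4, 0, 1, 3, 2 — all 5 distinct ✓
  L1 = 4: L2 entries (in reading order) 2, 1, 3, 4, 0 — all 5 distinct ✓
Every symbol of L1 meets every symbol of L2 exactly once, so all 25 pairs are distinct (25 of 25).
Conclusion: YES.

YES


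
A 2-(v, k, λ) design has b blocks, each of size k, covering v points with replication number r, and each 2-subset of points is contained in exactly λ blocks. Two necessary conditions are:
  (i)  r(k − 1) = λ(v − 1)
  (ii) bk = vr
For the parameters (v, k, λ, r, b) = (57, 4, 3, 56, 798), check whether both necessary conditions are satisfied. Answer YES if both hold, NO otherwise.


Condition (i): r(k − 1) = 56·3 = 168; λ(v − 1) = 3·56 = 168. Match? YES.
Condition (ii): bk = 798·4 = 3192; vr = 57·56 = 3192. Match? YES.
Both conditions hold? YES.

YES


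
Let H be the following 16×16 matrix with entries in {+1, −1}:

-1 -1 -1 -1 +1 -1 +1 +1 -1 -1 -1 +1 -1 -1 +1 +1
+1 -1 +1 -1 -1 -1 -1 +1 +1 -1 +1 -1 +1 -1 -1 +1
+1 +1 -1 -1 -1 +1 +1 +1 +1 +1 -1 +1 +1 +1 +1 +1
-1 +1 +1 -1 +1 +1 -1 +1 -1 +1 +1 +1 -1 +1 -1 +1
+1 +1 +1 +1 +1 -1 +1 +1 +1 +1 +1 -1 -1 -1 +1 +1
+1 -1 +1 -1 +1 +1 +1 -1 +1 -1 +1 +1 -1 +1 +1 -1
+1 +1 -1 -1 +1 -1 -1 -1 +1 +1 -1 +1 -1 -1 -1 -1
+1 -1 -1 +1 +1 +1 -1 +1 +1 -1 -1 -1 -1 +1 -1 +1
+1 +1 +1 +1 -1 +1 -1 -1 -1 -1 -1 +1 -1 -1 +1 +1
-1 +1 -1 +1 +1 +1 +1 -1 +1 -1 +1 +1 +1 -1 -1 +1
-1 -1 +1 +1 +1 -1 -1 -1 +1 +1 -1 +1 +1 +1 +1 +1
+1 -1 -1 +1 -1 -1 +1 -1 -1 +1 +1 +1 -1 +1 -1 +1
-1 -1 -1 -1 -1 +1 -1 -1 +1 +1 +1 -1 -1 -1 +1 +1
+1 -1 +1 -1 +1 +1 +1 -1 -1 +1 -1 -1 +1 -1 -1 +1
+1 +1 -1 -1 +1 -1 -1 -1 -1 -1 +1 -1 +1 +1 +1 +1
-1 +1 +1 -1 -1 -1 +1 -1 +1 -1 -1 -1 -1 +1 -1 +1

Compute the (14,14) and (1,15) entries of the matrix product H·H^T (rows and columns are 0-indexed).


Row 1 of H: [1, -1, 1, -1, -1, -1, -1, 1, 1, -1, 1, -1, 1, -1, -1, 1].
Row 14 of H: [1, 1, -1, -1, 1, -1, -1, -1, -1, -1, 1, -1, 1, 1, 1, 1].
Row 15 of H: [-1, 1, 1, -1, -1, -1, 1, -1, 1, -1, -1, -1, -1, 1, -1, 1].
(H·H^T)[14][14] = Σ_j H[14][j]·H[14][j] = (1)² + (1)² + (-1)² + (-1)² + (1)² + (-1)² + (-1)² + (-1)² + (-1)² + (-1)² + (1)² + (-1)² + (1)² + (1)² + (1)² + (1)² = 1 + 1 + 1 + 1 + 1 + 1 + 1 + 1 + 1 + 1 + 1 + 1 + 1 + 1 + 1 + 1 = 16.
(H·H^T)[1][15] = Σ_j H[1][j]·H[15][j] = (1)·(-1) + (-1)·(1) + (1)·(1) + (-1)·(-1) + (-1)·(-1) + (-1)·(-1) + (-1)·(1) + (1)·(-1) + (1)·(1) + (-1)·(-1) + (1)·(-1) + (-1)·(-1) + (1)·(-1) + (-1)·(1) + (-1)·(-1) + (1)·(1) = -1 + -1 + 1 + 1 + 1 + 1 + -1 + -1 + 1 + 1 + -1 + 1 + -1 + -1 + 1 + 1 = 2.
Rows 1 and 15 are not orthogonal (dot product = 2 ≠ 0), so H is not a Hadamard matrix.

(14,14) entry = 16; (1,15) entry = 2.


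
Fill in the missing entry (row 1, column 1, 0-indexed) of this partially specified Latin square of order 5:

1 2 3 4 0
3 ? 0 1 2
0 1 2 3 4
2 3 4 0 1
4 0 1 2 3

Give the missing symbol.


Row 1 contains symbols [0, 1, 2, 3] — missing [4].
Column 1 contains symbols [0, 1, 2, 3] — missing [4].
The missing symbol must appear in both missing sets; intersection = [4].
Therefore the hidden value is 4.

Missing value = 4.


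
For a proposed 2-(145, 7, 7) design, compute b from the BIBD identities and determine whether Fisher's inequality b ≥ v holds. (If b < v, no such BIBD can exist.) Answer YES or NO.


b = λv(v − 1)/(k(k − 1)) = 7·145·144/(7·6) = 146160/42 = 3480.
Compare with v = 145: b ≥ v, so Fisher's inequality holds.

YES


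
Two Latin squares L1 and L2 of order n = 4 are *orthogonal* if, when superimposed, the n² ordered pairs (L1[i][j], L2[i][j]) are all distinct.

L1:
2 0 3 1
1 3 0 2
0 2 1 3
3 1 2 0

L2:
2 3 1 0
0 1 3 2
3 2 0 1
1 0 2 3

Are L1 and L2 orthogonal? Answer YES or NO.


Form the n² = 16 superimposed pairs (L1[i][j], L2[i][j]), row by row (rows and columns indexed from 0):
row 0: (2,2) (0,3) (3,1) (1,0)
row 1: (1,0) (3,1) (0,3) (2,2)
row 2: (0,3) (2,2) (1,0) (3,1)
row 3: (3,1) (1,0) (2,2) (0,3)
Orthogonality requires all 16 pairs distinct.
But the pair (1,0) repeats: cell (0,3) has L1 = 1, L2 = 0, and cell (1,0) has L1 = 1, L2 = 0.
A repeated pair means some other pair never occurs (only 4 distinct pairs out of 16), so the squares are not orthogonal.
Conclusion: NO.

NO


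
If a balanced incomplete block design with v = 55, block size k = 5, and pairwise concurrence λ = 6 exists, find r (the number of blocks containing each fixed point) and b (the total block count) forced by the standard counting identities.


Any 2-(v, k, λ) BIBD satisfies two necessary conditions:
  (i)  Each point sits in r blocks, and counting incidences through any fixed point gives r(k − 1) = λ(v − 1), so r = λ(v − 1)/(k − 1).
  (ii) Total incidences bk = vr, so b = vr/k.
Step 1: r = λ(v − 1)/(k − 1) = 6·(55 − 1)/(5 − 1) = 6·54/4 = 324/4 = 81.
Step 2: b = vr/k = 55·81/5 = 4455/5 = 891.
Check integrality: r = 81 ∈ Z ✓, b = 891 ∈ Z ✓.
(These identities are necessary conditions: they determine r and b for any design with these parameters, but do not by themselves prove that one exists.)

r = 81, b = 891.


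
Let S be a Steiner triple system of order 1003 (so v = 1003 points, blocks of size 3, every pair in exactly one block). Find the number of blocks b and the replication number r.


An STS(v) is a 2-(v, 3, 1) BIBD: block size k = 3, λ = 1.
Replication: r(k − 1) = λ(v − 1) ⇒ r·2 = 1003 − 1 = 1002 ⇒ r = 501.
Block count: bk = vr ⇒ b·3 = 1003·501 = 502503 ⇒ b = 167501.

r = 501, b = 167501.


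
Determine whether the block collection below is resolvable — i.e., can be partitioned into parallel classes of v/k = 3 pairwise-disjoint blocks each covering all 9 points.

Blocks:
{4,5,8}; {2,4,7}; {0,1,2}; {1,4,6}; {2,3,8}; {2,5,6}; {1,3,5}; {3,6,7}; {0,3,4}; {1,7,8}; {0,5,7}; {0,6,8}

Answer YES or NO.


v = 9, block size k = 3, number of blocks = 12.
For resolvability, blocks must partition into parallel classes of size v/k = 3.
Total blocks must therefore be a multiple of 3: 12 = 3·4 + 0 ⇒ divisible ✓.
Greedy packing gives 4 candidate class(es). Each should be a full parallel class (size 3, covers all 9 points).
  Class 1 (3 blocks): {4,5,8}; {0,1,2}; {3,6,7}. Points covered: [0, 1, 2, 3, 4, 5, 6, 7, 8].
  Class 2 (3 blocks): {2,4,7}; {1,3,5}; {0,6,8}. Points covered: [0, 1, 2, 3, 4, 5, 6, 7, 8].
  Class 3 (3 blocks): {1,4,6}; {2,3,8}; {0,5,7}. Points covered: [0, 1, 2, 3, 4, 5, 6, 7, 8].
  Class 4 (3 blocks): {2,5,6}; {0,3,4}; {1,7,8}. Points covered: [0, 1, 2, 3, 4, 5, 6, 7, 8].
All classes full (size 3)? YES. All classes cover every point? YES.
Resolvable? YES.

YES


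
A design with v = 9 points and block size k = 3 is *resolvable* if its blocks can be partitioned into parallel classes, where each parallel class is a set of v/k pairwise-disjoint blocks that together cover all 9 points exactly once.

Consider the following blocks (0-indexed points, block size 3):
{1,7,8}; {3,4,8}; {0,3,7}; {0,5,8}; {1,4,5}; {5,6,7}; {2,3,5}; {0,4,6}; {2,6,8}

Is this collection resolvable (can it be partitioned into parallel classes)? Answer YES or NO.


v = 9, block size k = 3, number of blocks = 9.
For resolvability, blocks must partition into parallel classes of size v/k = 3.
Total blocks must therefore be a multiple of 3: 9 = 3·3 + 0 ⇒ divisible ✓.
Consider block {3,4,8}. The only other block(s) in the collection disjoint from it are {5,6,7} — just 1 block(s). Any parallel class containing {3,4,8} would need 2 other blocks each disjoint from it, so no parallel class of size 3 can contain {3,4,8}.
Since every block must belong to some parallel class in a resolution, the collection cannot be partitioned into parallel classes.
Resolvable? NO.

NO


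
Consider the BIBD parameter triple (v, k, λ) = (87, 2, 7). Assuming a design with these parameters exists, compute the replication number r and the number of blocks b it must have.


Any 2-(v, k, λ) BIBD satisfies two necessary conditions:
  (i)  Each point sits in r blocks, and counting incidences through any fixed point gives r(k − 1) = λ(v − 1), so r = λ(v − 1)/(k − 1).
  (ii) Total incidences bk = vr, so b = vr/k.
Step 1: r = λ(v − 1)/(k − 1) = 7·(87 − 1)/(2 − 1) = 7·86/1 = 602/1 = 602.
Step 2: b = vr/k = 87·602/2 = 52374/2 = 26187.
Check integrality: r = 602 ∈ Z ✓, b = 26187 ∈ Z ✓.
(These identities are necessary conditions: they determine r and b for any design with these parameters, but do not by themselves prove that one exists.)

r = 602, b = 26187.


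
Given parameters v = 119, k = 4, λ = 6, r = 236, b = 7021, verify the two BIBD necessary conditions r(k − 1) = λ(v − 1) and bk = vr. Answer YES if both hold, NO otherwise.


Condition (i): r(k − 1) = 236·3 = 708; λ(v − 1) = 6·118 = 708. Match? YES.
Condition (ii): bk = 7021·4 = 28084; vr = 119·236 = 28084. Match? YES.
Both conditions hold? YES.

YES


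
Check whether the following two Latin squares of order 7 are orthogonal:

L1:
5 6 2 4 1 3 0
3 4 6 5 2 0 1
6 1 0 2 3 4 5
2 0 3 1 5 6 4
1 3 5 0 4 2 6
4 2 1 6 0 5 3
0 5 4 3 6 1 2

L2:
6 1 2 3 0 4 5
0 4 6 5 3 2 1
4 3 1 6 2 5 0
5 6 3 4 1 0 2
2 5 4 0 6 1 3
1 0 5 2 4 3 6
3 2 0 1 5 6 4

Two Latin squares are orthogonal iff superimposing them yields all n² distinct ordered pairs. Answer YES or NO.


Form the n² = 49 superimposed pairs (L1[i][j], L2[i][j]), row by row (rows and columns indexed from 0):
row 0: (5,6) (6,1) (2,2) (4,3) (1,0) (3,4) (0,5)
row 1: (3,0) (4,4) (6,6) (5,5) (2,3) (0,2) (1,1)
row 2: (6,4) (1,3) (0,1) (2,6) (3,2) (4,5) (5,0)
row 3: (2,5) (0,6) (3,3) (1,4) (5,1) (6,0) (4,2)
row 4: (1,2) (3,5) (5,4) (0,0) (4,6) (2,1) (6,3)
row 5: (4,1) (2,0) (1,5) (6,2) (0,4) (5,3) (3,6)
row 6: (0,3) (5,2) (4,0) (3,1) (6,5) (1,6) (2,4)
Orthogonality requires all 49 pairs distinct.
Check by first coordinate: for each symbol s of L1, list the L2 entries in the n cells where L1 = s; they must all differ.
  L1 = 0: L2 entries (in reading order) 5, 2, 1, 6, 0, 4, 3 — all 7 distinct ✓
  L1 = 1: L2 entries (in reading order) 0, 1, 3, 4, 2, 5, 6 — all 7 distinct ✓
  L1 = 2: L2 entries (in reading order) 2, 3, 6, 5, 1, 0, 4 — all 7 distinct ✓
  L1 = 3: L2 entries (in reading order) 4, 0, 2, 3, 5, 6, 1 — all 7 distinct ✓
  L1 = 4: L2 entries (in reading order) 3, 4, 5, 2, 6, 1, 0 — all 7 distinct ✓
  L1 = 5: L2 entries (in reading order) 6, 5, 0, 1, 4, 3, 2 — all 7 distinct ✓
  L1 = 6: L2 entries (in reading order) 1, 6, 4, 0, 3, 2, 5 — all 7 distinct ✓
Every symbol of L1 meets every symbol of L2 exactly once, so all 49 pairs are distinct (49 of 49).
Conclusion: YES.

YES


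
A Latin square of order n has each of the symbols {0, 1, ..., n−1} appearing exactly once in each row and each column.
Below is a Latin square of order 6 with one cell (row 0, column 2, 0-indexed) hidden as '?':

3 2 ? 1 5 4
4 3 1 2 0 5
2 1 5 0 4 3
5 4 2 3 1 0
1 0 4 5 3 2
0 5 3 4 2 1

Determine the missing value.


Row 0 contains symbols [1, 2, 3, 4, 5] — missing [0].
Column 2 contains symbols [1, 2, 3, 4, 5] — missing [0].
The missing symbol must appear in both missing sets; intersection = [0].
Therefore the hidden value is 0.

Missing value = 0.


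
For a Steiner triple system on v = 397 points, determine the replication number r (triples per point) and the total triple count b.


An STS(v) is a 2-(v, 3, 1) BIBD: block size k = 3, λ = 1.
Replication: r(k − 1) = λ(v − 1) ⇒ r·2 = 397 − 1 = 396 ⇒ r = 198.
Block count: bk = vr ⇒ b·3 = 397·198 = 78606 ⇒ b = 26202.
(Check via b = v(v − 1)/6 = 397·396/6 = 157212/6 = 26202.)

r = 198, b = 26202.


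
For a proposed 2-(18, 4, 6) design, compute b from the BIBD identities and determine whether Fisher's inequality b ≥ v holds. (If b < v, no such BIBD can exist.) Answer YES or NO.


r = λ(v − 1)/(k − 1) = 6·17/3 = 34.
b = vr/k = 18·34/4 = 153.
Fisher's inequality: b ≥ v ⇔ 153 ≥ 18? YES.

YES


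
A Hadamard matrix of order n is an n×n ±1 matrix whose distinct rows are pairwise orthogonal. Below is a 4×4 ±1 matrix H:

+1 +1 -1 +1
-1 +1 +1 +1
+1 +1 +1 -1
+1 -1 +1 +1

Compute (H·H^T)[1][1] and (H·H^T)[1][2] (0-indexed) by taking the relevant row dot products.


Row 1 of H: [-1, 1, 1, 1].
Row 2 of H: [1, 1, 1, -1].
(H·H^T)[1][1] = Σ_j H[1][j]·H[1][j] = (-1)² + (1)² + (1)² + (1)² = 1 + 1 + 1 + 1 = 4.
(H·H^T)[1][2] = Σ_j H[1][j]·H[2][j] = (-1)·(1) + (1)·(1) + (1)·(1) + (1)·(-1) = -1 + 1 + 1 + -1 = 0.
So rows 1 and 2 are orthogonal; the diagonal entry equals n = 4.

(1,1) entry = 4; (1,2) entry = 0.


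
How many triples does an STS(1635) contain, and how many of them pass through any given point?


An STS(v) is a 2-(v, 3, 1) BIBD: block size k = 3, λ = 1.
Replication: r(k − 1) = λ(v − 1) ⇒ r·2 = 1635 − 1 = 1634 ⇒ r = 817.
Block count: bk = vr ⇒ b·3 = 1635·817 = 1335795 ⇒ b = 445265.

r = 817, b = 445265.


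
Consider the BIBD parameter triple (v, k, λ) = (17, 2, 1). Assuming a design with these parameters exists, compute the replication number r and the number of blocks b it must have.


Any 2-(v, k, λ) BIBD satisfies two necessary conditions:
  (i)  Each point sits in r blocks, and counting incidences through any fixed point gives r(k − 1) = λ(v − 1), so r = λ(v − 1)/(k − 1).
  (ii) Total incidences bk = vr, so b = vr/k.
Step 1: r = λ(v − 1)/(k − 1) = 1·(17 − 1)/(2 − 1) = 1·16/1 = 16/1 = 16.
Step 2: b = vr/k = 17·16/2 = 272/2 = 136.
Check integrality: r = 16 ∈ Z ✓, b = 136 ∈ Z ✓.
(These identities are necessary conditions: they determine r and b for any design with these parameters, but do not by themselves prove that one exists.)

r = 16, b = 136.


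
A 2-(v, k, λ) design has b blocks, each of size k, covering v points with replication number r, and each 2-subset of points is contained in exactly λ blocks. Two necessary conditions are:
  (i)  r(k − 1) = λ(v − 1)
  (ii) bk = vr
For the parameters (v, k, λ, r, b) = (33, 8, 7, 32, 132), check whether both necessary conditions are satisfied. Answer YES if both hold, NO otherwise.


Condition (i): r(k − 1) = 32·7 = 224; λ(v − 1) = 7·32 = 224. Match? YES.
Condition (ii): bk = 132·8 = 1056; vr = 33·32 = 1056. Match? YES.
Both conditions hold? YES.

YES


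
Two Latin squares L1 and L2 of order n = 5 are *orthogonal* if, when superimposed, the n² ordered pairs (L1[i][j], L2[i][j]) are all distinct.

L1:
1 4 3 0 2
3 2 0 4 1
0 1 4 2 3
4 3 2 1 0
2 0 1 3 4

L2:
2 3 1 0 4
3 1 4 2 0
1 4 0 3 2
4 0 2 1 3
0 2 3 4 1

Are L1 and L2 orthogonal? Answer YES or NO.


Form the n² = 25 superimposed pairs (L1[i][j], L2[i][j]), row by row (rows and columns indexed from 0):
row 0: (1,2) (4,3) (3,1) (0,0) (2,4)
row 1: (3,3) (2,1) (0,4) (4,2) (1,0)
row 2: (0,1) (1,4) (4,0) (2,3) (3,2)
row 3: (4,4) (3,0) (2,2) (1,1) (0,3)
row 4: (2,0) (0,2) (1,3) (3,4) (4,1)
Orthogonality requires all 25 pairs distinct.
Check by first coordinate: for each symbol s of L1, list the L2 entries in the n cells where L1 = s; they must all differ.
  L1 = 0: L2 entries (in reading order) 0, 4, 1, 3, 2 — all 5 distinct ✓
  L1 = 1: L2 entries (in reading order) 2, 0, 4, 1, 3 — all 5 distinct ✓
  L1 = 2: L2 entries (in reading order) 4, 1, 3, 2, 0 — all 5 distinct ✓
  L1 = 3: L2 entries (in reading order) 1, 3, 2, 0, 4 — all 5 distinct ✓
  L1 = 4: L2 entries (in reading order) 3, 2, 0, 4, 1 — all 5 distinct ✓
Every symbol of L1 meets every symbol of L2 exactly once, so all 25 pairs are distinct (25 of 25).
Conclusion: YES.

YES
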